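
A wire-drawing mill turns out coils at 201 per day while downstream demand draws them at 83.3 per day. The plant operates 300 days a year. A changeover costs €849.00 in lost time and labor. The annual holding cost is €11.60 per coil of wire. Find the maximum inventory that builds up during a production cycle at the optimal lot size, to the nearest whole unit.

I_max ≈ 1,464 coils

Annual demand D = 83.3 × 300 = 24,990.
Production build-up factor (1 − d/p) = 1 − 83.3/201 = 0.5856.
Q* = √(2DS / (H(1 − d/p))) = √(2 × 24,990 × 849 / (11.6 × 0.5856)).
= √(42,433,020 / 6.7926) ≈ 2499.383.
Maximum inventory = Q*(1 − d/p) = 2499.383 × 0.5856 ≈ 1463.569.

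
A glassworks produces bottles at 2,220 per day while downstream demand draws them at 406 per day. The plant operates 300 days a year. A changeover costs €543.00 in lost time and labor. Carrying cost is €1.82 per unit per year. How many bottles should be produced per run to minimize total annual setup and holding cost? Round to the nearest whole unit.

Q* ≈ 9,431 bottles

Annual demand D = 406 × 300 = 121,800.
Production build-up factor (1 − d/p) = 1 − 406/2,220 = 0.8171.
Q* = √(2DS / (H(1 − d/p))) = √(2 × 121,800 × 543 / (1.82 × 0.8171)).
= √(132,274,800 / 1.4872) ≈ 9431.064.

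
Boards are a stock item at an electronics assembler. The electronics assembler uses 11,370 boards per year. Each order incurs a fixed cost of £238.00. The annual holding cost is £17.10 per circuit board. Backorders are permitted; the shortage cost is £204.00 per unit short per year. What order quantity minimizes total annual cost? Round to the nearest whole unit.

With planned backorders, Q* = √(2DS/H) · √((H+B)/B).
√(2DS/H) = √(2 × 11,370 × 238 / 17.1) = 562.582.
√((H+B)/B) = √((17.1+204)/204) = 1.0411.
Q* ≈ 585.686.

Q* ≈ 586 boards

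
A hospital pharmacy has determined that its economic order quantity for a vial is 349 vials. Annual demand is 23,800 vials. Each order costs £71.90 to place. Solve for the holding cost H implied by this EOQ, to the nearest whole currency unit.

The basic EOQ model gives Q* = √(2DS/H); rearrange for the unknown.
From Q* = √(2DS/H): H = 2DS / Q*² = 2 × 23,800 × 71.9 / 349² = 28.0986.

H ≈ £28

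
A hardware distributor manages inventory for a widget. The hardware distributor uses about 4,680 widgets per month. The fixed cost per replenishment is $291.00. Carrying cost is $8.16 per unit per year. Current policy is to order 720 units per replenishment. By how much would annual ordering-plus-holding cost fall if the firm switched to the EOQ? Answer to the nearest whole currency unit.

Extra cost ≈ $9,304 per year

Annual demand D = 4,680 × 12 = 56,160.
EOQ = √(2DS/H) = √(2 × 56,160 × 291 / 8.16) ≈ 2001.38.
Cost at Q* = (D/Q*)S + (Q*/2)H = √(2DSH) ≈ $16,331.28.
Cost at Q = 720: (56,160/720)×291 + (720/2)×8.16 = $22,698.00 + $2,937.60 = $25,635.60.
Excess = $25,635.60 − $16,331.28 = $9,304.32.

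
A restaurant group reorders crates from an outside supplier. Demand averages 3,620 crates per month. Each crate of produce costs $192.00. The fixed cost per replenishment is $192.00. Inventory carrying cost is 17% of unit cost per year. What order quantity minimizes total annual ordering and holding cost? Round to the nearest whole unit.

Annual demand D = 3,620 × 12 = 43,440.
Holding cost H = 0.17 × $192.00 = $32.6400 per unit per year.
EOQ = √(2DS / H) = √(2 × 43,440 × 192 / 32.64).
= √(16,680,960 / 32.64) = √511,058.8235 ≈ 714.884.

Q* ≈ 715 crates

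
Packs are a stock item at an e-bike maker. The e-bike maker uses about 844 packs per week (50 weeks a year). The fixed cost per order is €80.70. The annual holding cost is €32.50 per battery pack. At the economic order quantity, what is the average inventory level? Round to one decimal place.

Average inventory ≈ 228.9 packs

Annual demand D = 844 × 50 = 42,200.
EOQ = √(2DS/H) = √(2 × 42,200 × 80.7 / 32.5) ≈ 457.79.
Average inventory = Q*/2 ≈ 457.79 / 2 = 228.895.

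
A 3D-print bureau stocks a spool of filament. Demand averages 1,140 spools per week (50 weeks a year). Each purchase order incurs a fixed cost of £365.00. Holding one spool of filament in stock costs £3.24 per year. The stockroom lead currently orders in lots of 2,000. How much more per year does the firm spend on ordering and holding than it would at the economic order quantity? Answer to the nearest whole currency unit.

Annual demand D = 1,140 × 50 = 57,000.
EOQ = √(2DS/H) = √(2 × 57,000 × 365 / 3.24) ≈ 3583.66.
Cost at Q* = (D/Q*)S + (Q*/2)H = √(2DSH) ≈ £11,611.05.
Cost at Q = 2,000: (57,000/2,000)×365 + (2,000/2)×3.24 = £10,402.50 + £3,240.00 = £13,642.50.
Excess = £13,642.50 − £11,611.05 = £2,031.45.

Extra cost ≈ £2,031 per year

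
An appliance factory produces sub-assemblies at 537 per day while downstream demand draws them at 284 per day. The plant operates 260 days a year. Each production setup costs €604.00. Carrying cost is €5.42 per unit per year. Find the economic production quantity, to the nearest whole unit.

Q* ≈ 5,910 sub-assemblies

Annual demand D = 284 × 260 = 73,840.
Production build-up factor (1 − d/p) = 1 − 284/537 = 0.4711.
Q* = √(2DS / (H(1 − d/p))) = √(2 × 73,840 × 604 / (5.42 × 0.4711)).
= √(89,198,720 / 2.5536) ≈ 5910.260.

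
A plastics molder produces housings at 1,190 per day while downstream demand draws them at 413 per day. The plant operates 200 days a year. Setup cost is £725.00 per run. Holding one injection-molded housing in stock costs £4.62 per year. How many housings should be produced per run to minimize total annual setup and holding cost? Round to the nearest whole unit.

Q* ≈ 6,301 housings

Annual demand D = 413 × 200 = 82,600.
Production build-up factor (1 − d/p) = 1 − 413/1,190 = 0.6529.
Q* = √(2DS / (H(1 − d/p))) = √(2 × 82,600 × 725 / (4.62 × 0.6529)).
= √(119,770,000 / 3.0166) ≈ 6301.095.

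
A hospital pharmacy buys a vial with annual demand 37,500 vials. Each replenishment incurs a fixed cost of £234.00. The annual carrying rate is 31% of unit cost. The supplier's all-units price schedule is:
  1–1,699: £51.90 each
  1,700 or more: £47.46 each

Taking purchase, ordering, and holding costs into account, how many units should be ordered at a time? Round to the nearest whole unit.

Holding cost per unit per year at price C is H = 0.31·C.
Evaluate total cost at each tier's feasible EOQ or, if the EOQ is below the tier, at the tier's minimum quantity.
EOQ at £51.90 = 1044.4 (feasible in tier 1): TC = 37,500×£51.90 + (37,500/1044.4)×234 + (1044.4/2)×0.31×£51.90 = £1,963,053.63.
EOQ at £47.46 = 1092.2 < 1700, so use break Q=1700: TC = 37,500×£47.46 + (37,500/1700.0)×234 + (1700.0/2)×0.31×£47.46 = £1,797,417.47.
Lowest total cost is £1,797,417.47 at Q = 1700.0.

Q* ≈ 1,700 vials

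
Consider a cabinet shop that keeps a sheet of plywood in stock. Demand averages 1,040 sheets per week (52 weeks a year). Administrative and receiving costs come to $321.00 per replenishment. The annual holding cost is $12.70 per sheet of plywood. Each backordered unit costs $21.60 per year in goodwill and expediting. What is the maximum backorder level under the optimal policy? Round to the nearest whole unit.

S* ≈ 771 sheets

Annual demand D = 1,040 × 52 = 54,080.
With planned backorders, Q* = √(2DS/H) · √((H+B)/B).
√(2DS/H) = √(2 × 54,080 × 321 / 12.7) = 1653.423.
√((H+B)/B) = √((12.7+21.6)/21.6) = 1.2601.
Q* ≈ 2083.551.
S* = Q* · H/(H+B) = 2083.551 × 12.7/34.3 ≈ 771.461.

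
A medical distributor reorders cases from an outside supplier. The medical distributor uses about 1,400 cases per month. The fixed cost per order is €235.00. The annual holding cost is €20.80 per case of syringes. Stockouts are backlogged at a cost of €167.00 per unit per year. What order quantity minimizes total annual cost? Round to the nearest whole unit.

Q* ≈ 653 cases

Annual demand D = 1,400 × 12 = 16,800.
With planned backorders, Q* = √(2DS/H) · √((H+B)/B).
√(2DS/H) = √(2 × 16,800 × 235 / 20.8) = 616.129.
√((H+B)/B) = √((20.8+167)/167) = 1.0604.
Q* ≈ 653.373.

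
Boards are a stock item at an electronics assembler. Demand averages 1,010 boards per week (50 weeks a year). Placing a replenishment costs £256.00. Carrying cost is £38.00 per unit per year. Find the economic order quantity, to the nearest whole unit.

Q* ≈ 825 boards

Annual demand D = 1,010 × 50 = 50,500.
EOQ = √(2DS / H) = √(2 × 50,500 × 256 / 38).
= √(25,856,000 / 38) = √680,421.0526 ≈ 824.876.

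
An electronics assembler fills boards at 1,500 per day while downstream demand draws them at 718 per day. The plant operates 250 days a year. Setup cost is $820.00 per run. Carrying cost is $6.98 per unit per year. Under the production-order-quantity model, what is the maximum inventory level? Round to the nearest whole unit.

I_max ≈ 4,689 boards

Annual demand D = 718 × 250 = 179,500.
Production build-up factor (1 − d/p) = 1 − 718/1,500 = 0.5213.
Q* = √(2DS / (H(1 − d/p))) = √(2 × 179,500 × 820 / (6.98 × 0.5213)).
= √(294,380,000 / 3.6389) ≈ 8994.327.
Maximum inventory = Q*(1 − d/p) = 8994.327 × 0.5213 ≈ 4689.043.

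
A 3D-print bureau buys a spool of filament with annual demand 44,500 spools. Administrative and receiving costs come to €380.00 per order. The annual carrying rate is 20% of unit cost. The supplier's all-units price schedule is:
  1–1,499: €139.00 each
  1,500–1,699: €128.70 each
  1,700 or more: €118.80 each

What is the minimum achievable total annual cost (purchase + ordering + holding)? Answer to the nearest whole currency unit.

Holding cost per unit per year at price C is H = 0.20·C.
Evaluate total cost at each tier's feasible EOQ or, if the EOQ is below the tier, at the tier's minimum quantity.
EOQ at €139.00 = 1103.0 (feasible in tier 1): TC = 44,500×€139.00 + (44,500/1103.0)×380 + (1103.0/2)×0.20×€139.00 = €6,216,162.62.
EOQ at €128.70 = 1146.3 < 1500, so use break Q=1500: TC = 44,500×€128.70 + (44,500/1500.0)×380 + (1500.0/2)×0.20×€128.70 = €5,757,728.33.
EOQ at €118.80 = 1193.1 < 1700, so use break Q=1700: TC = 44,500×€118.80 + (44,500/1700.0)×380 + (1700.0/2)×0.20×€118.80 = €5,316,743.06.
Lowest total cost among the candidates is at Q = 1700.0.

TC* ≈ €5,316,743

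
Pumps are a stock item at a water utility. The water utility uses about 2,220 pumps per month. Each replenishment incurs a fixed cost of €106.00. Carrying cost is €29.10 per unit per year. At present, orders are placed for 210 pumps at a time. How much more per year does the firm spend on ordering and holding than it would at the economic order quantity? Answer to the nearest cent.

Annual demand D = 2,220 × 12 = 26,640.
EOQ = √(2DS/H) = √(2 × 26,640 × 106 / 29.1) ≈ 440.54.
Cost at Q* = (D/Q*)S + (Q*/2)H = √(2DSH) ≈ €12,819.81.
Cost at Q = 210: (26,640/210)×106 + (210/2)×29.1 = €13,446.86 + €3,055.50 = €16,502.36.
Excess = €16,502.36 − €12,819.81 = €3,682.55.

Extra cost ≈ €3,682.55 per year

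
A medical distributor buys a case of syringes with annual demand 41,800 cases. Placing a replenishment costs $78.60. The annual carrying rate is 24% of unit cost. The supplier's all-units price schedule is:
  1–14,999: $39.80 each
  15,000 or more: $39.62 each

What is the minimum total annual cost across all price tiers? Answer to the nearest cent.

TC* ≈ $1,671,562.49

Holding cost per unit per year at price C is H = 0.24·C.
For each price level, check whether its EOQ is feasible; otherwise the best quantity at that price is the breakpoint.
EOQ at $39.80 = 829.4 (feasible in tier 1): TC = 41,800×$39.80 + (41,800/829.4)×78.6 + (829.4/2)×0.24×$39.80 = $1,671,562.49.
EOQ at $39.62 = 831.3 < 15000, so use break Q=15000: TC = 41,800×$39.62 + (41,800/15000.0)×78.6 + (15000.0/2)×0.24×$39.62 = $1,727,651.03.
Lowest total cost among the candidates is at Q = 829.4.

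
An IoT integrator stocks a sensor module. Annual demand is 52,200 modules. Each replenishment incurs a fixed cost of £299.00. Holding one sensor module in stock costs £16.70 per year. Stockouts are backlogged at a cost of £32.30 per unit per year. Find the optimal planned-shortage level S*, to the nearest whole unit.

S* ≈ 574 modules

With planned backorders, Q* = √(2DS/H) · √((H+B)/B).
√(2DS/H) = √(2 × 52,200 × 299 / 16.7) = 1367.186.
√((H+B)/B) = √((16.7+32.3)/32.3) = 1.2317.
Q* ≈ 1683.931.
S* = Q* · H/(H+B) = 1683.931 × 16.7/49 ≈ 573.911.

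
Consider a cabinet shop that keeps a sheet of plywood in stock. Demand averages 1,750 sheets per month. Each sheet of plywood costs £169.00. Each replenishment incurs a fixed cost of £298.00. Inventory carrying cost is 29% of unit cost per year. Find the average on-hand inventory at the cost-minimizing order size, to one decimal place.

Average inventory ≈ 252.7 sheets

Annual demand D = 1,750 × 12 = 21,000.
Holding cost H = 0.29 × £169.00 = £49.0100 per unit per year.
The optimal lot size = √(2DS/H) = √(2 × 21,000 × 298 / 49.01) ≈ 505.35.
Average inventory = Q*/2 ≈ 505.35 / 2 = 252.674.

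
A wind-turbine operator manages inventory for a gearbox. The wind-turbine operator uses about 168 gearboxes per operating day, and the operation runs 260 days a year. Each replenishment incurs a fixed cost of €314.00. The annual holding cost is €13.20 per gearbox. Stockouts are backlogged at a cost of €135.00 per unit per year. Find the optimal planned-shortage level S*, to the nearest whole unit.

Annual demand D = 168 × 260 = 43,680.
With planned backorders, Q* = √(2DS/H) · √((H+B)/B).
√(2DS/H) = √(2 × 43,680 × 314 / 13.2) = 1441.565.
√((H+B)/B) = √((13.2+135)/135) = 1.0477.
Q* ≈ 1510.398.
S* = Q* · H/(H+B) = 1510.398 × 13.2/148.2 ≈ 134.529.

S* ≈ 135 gearboxes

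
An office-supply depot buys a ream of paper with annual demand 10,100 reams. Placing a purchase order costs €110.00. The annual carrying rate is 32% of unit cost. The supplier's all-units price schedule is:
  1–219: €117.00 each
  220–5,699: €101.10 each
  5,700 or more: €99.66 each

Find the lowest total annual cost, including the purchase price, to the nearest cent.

TC* ≈ €1,029,588.57

Holding cost per unit per year at price C is H = 0.32·C.
For each price level, check whether its EOQ is feasible; otherwise the best quantity at that price is the breakpoint.
Tier 1 (€117.00): EOQ = 243.6 exceeds tier's upper bound 219, so this tier is dominated.
EOQ at €101.10 = 262.1 (feasible in tier 2): TC = 10,100×€101.10 + (10,100/262.1)×110 + (262.1/2)×0.32×€101.10 = €1,029,588.57.
EOQ at €99.66 = 264.0 < 5700, so use break Q=5700: TC = 10,100×€99.66 + (10,100/5700.0)×110 + (5700.0/2)×0.32×€99.66 = €1,097,650.83.
Lowest total cost among the candidates is at Q = 262.1.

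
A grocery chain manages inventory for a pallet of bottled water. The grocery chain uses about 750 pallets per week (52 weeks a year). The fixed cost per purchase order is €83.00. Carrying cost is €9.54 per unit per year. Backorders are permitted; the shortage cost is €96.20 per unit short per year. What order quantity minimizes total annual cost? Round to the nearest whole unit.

Q* ≈ 864 pallets

Annual demand D = 750 × 52 = 39,000.
With planned backorders, Q* = √(2DS/H) · √((H+B)/B).
√(2DS/H) = √(2 × 39,000 × 83 / 9.54) = 823.782.
√((H+B)/B) = √((9.54+96.2)/96.2) = 1.0484.
Q* ≈ 863.663.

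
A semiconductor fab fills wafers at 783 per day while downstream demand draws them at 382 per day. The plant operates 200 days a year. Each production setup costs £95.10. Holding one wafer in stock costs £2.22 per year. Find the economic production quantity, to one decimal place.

Annual demand D = 382 × 200 = 76,400.
Production build-up factor (1 − d/p) = 1 − 382/783 = 0.5121.
Q* = √(2DS / (H(1 − d/p))) = √(2 × 76,400 × 95.1 / (2.22 × 0.5121)).
= √(14,531,280 / 1.1369) ≈ 3575.067.

Q* ≈ 3,575.1 wafers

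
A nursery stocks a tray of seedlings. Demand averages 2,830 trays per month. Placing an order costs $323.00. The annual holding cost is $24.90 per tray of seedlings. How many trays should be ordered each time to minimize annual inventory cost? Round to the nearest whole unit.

Annual demand D = 2,830 × 12 = 33,960.
EOQ = √(2DS / H) = √(2 × 33,960 × 323 / 24.9).
= √(21,938,160 / 24.9) = √881,050.6024 ≈ 938.643.

Q* ≈ 939 trays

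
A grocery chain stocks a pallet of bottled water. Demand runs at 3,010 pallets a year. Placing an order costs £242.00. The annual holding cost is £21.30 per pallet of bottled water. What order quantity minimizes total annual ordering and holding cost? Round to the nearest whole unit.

EOQ = √(2DS / H) = √(2 × 3,010 × 242 / 21.3).
= √(1,456,840 / 21.3) = √68,396.2441 ≈ 261.527.

Q* ≈ 262 pallets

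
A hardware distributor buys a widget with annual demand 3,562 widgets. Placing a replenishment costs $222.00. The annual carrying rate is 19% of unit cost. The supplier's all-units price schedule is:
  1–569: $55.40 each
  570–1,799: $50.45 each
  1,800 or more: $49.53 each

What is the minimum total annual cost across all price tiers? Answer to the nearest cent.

Holding cost per unit per year at price C is H = 0.19·C.
Evaluate total cost at each tier's feasible EOQ or, if the EOQ is below the tier, at the tier's minimum quantity.
EOQ at $55.40 = 387.6 (feasible in tier 1): TC = 3,562×$55.40 + (3,562/387.6)×222 + (387.6/2)×0.19×$55.40 = $201,414.89.
EOQ at $50.45 = 406.2 < 570, so use break Q=570: TC = 3,562×$50.45 + (3,562/570.0)×222 + (570.0/2)×0.19×$50.45 = $183,822.07.
EOQ at $49.53 = 409.9 < 1800, so use break Q=1800: TC = 3,562×$49.53 + (3,562/1800.0)×222 + (1800.0/2)×0.19×$49.53 = $185,334.80.
Lowest total cost among the candidates is at Q = 570.0.

TC* ≈ $183,822.07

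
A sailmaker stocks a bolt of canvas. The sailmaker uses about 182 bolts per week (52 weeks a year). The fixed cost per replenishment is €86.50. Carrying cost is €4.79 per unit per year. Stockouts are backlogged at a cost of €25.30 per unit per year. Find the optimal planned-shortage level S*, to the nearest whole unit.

Annual demand D = 182 × 52 = 9,464.
With planned backorders, Q* = √(2DS/H) · √((H+B)/B).
√(2DS/H) = √(2 × 9,464 × 86.5 / 4.79) = 584.646.
√((H+B)/B) = √((4.79+25.3)/25.3) = 1.0906.
Q* ≈ 637.593.
S* = Q* · H/(H+B) = 637.593 × 4.79/30.09 ≈ 101.498.

S* ≈ 101 bolts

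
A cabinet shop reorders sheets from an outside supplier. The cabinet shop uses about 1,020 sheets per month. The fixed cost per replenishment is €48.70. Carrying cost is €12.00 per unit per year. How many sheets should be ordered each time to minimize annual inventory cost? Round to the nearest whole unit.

Q* ≈ 315 sheets

Annual demand D = 1,020 × 12 = 12,240.
EOQ = √(2DS / H) = √(2 × 12,240 × 48.7 / 12).
= √(1,192,176 / 12) = √99,348 ≈ 315.195.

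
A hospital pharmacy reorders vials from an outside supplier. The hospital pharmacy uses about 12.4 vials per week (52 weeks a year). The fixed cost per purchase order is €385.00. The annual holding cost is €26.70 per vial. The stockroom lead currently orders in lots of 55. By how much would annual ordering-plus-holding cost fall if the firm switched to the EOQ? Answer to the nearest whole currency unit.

Extra cost ≈ €1,607 per year

Annual demand D = 12.4 × 52 = 644.8.
EOQ = √(2DS/H) = √(2 × 644.8 × 385 / 26.7) ≈ 136.36.
Cost at Q* = (D/Q*)S + (Q*/2)H = √(2DSH) ≈ €3,640.94.
Cost at Q = 55: (644.8/55)×385 + (55/2)×26.7 = €4,513.60 + €734.25 = €5,247.85.
Excess = €5,247.85 − €3,640.94 = €1,606.91.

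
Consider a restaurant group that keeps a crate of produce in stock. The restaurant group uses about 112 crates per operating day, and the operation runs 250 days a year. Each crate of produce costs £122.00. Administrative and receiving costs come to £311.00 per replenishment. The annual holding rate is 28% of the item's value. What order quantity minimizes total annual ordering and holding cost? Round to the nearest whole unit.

Q* ≈ 714 crates

Annual demand D = 112 × 250 = 28,000.
Holding cost H = 0.28 × £122.00 = £34.1600 per unit per year.
EOQ = √(2DS / H) = √(2 × 28,000 × 311 / 34.16).
= √(17,416,000 / 34.16) = √509,836.0656 ≈ 714.028.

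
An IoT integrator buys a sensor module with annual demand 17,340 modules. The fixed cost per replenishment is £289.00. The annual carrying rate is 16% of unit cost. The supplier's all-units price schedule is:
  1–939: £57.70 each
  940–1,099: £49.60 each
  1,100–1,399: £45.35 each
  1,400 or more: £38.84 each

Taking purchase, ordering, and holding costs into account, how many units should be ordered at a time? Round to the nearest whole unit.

Holding cost per unit per year at price C is H = 0.16·C.
Candidates are each tier's EOQ (if it falls in that tier) and each price-break quantity.
Tier 1 (£57.70): EOQ = 1041.9 exceeds tier's upper bound 939, so this tier is dominated.
Tier 2 (£49.60): EOQ = 1123.8 exceeds tier's upper bound 1099, so this tier is dominated.
EOQ at £45.35 = 1175.3 (feasible in tier 3): TC = 17,340×£45.35 + (17,340/1175.3)×289 + (1175.3/2)×0.16×£45.35 = £794,896.80.
EOQ at £38.84 = 1270.0 < 1400, so use break Q=1400: TC = 17,340×£38.84 + (17,340/1400.0)×289 + (1400.0/2)×0.16×£38.84 = £681,415.15.
Lowest total cost is £681,415.15 at Q = 1400.0.

Q* ≈ 1,400 modules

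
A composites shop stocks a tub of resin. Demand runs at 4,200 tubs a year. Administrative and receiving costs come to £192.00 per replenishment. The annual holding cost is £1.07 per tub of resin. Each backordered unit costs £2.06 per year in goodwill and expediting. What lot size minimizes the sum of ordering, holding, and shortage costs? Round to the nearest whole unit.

With planned backorders, Q* = √(2DS/H) · √((H+B)/B).
√(2DS/H) = √(2 × 4,200 × 192 / 1.07) = 1227.717.
√((H+B)/B) = √((1.07+2.06)/2.06) = 1.2326.
Q* ≈ 1513.341.

Q* ≈ 1,513 tubs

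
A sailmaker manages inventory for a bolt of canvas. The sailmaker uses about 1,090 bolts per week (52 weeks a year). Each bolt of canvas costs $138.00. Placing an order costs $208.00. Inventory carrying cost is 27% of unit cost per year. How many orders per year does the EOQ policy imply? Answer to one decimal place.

N ≈ 71.3 orders per year

Annual demand D = 1,090 × 52 = 56,680.
Holding cost H = 0.27 × $138.00 = $37.2600 per unit per year.
The optimal lot size = √(2DS/H) = √(2 × 56,680 × 208 / 37.26) ≈ 795.50.
Orders per year = D / Q* = 56,680 / 795.50 ≈ 71.251.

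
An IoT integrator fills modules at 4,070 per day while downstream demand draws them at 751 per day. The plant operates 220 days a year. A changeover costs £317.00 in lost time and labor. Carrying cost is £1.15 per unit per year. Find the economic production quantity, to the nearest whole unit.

Q* ≈ 10,569 modules

Annual demand D = 751 × 220 = 165,220.
Production build-up factor (1 − d/p) = 1 − 751/4,070 = 0.8155.
Q* = √(2DS / (H(1 − d/p))) = √(2 × 165,220 × 317 / (1.15 × 0.8155)).
= √(104,749,480 / 0.9378) ≈ 10568.676.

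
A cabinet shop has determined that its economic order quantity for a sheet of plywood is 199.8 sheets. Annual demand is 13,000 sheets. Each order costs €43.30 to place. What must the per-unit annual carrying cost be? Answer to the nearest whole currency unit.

H ≈ €28

The basic EOQ model gives Q* = √(2DS/H); rearrange for the unknown.
From Q* = √(2DS/H): H = 2DS / Q*² = 2 × 13,000 × 43.3 / 199.8² = 28.2014.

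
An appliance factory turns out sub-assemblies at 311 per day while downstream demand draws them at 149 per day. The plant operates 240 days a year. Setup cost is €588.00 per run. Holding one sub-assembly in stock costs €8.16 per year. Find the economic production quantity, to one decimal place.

Annual demand D = 149 × 240 = 35,760.
Production build-up factor (1 − d/p) = 1 − 149/311 = 0.5209.
Q* = √(2DS / (H(1 − d/p))) = √(2 × 35,760 × 588 / (8.16 × 0.5209)).
= √(42,053,760 / 4.2505) ≈ 3145.430.

Q* ≈ 3,145.4 sub-assemblies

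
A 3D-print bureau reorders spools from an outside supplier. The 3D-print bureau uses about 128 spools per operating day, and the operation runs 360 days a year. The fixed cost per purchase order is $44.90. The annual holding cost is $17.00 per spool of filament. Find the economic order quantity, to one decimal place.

Annual demand D = 128 × 360 = 46,080.
EOQ = √(2DS / H) = √(2 × 46,080 × 44.9 / 17).
= √(4,137,984 / 17) = √243,410.8235 ≈ 493.367.

Q* ≈ 493.4 spools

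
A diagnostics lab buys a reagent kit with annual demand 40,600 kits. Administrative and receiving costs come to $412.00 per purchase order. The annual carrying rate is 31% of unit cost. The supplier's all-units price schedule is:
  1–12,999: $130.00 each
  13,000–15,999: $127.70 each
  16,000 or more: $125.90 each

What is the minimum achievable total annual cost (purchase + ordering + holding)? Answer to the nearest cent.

Holding cost per unit per year at price C is H = 0.31·C.
For each price level, check whether its EOQ is feasible; otherwise the best quantity at that price is the breakpoint.
EOQ at $130.00 = 911.1 (feasible in tier 1): TC = 40,600×$130.00 + (40,600/911.1)×412 + (911.1/2)×0.31×$130.00 = $5,314,718.01.
EOQ at $127.70 = 919.3 < 13000, so use break Q=13000: TC = 40,600×$127.70 + (40,600/13000.0)×412 + (13000.0/2)×0.31×$127.70 = $5,443,222.21.
EOQ at $125.90 = 925.8 < 16000, so use break Q=16000: TC = 40,600×$125.90 + (40,600/16000.0)×412 + (16000.0/2)×0.31×$125.90 = $5,424,817.45.
Lowest total cost among the candidates is at Q = 911.1.

TC* ≈ $5,314,718.01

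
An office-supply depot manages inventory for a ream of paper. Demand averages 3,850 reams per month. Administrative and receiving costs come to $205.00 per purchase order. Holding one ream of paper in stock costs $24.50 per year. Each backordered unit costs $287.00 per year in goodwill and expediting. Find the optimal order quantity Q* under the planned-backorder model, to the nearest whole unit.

Annual demand D = 3,850 × 12 = 46,200.
With planned backorders, Q* = √(2DS/H) · √((H+B)/B).
√(2DS/H) = √(2 × 46,200 × 205 / 24.5) = 879.285.
√((H+B)/B) = √((24.5+287)/287) = 1.0418.
Q* ≈ 916.047.

Q* ≈ 916 reams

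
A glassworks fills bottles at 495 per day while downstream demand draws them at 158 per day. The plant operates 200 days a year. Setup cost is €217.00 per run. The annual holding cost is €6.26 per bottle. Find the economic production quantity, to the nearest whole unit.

Q* ≈ 1,794 bottles

Annual demand D = 158 × 200 = 31,600.
Production build-up factor (1 − d/p) = 1 − 158/495 = 0.6808.
Q* = √(2DS / (H(1 − d/p))) = √(2 × 31,600 × 217 / (6.26 × 0.6808)).
= √(13,714,400 / 4.2619) ≈ 1793.861.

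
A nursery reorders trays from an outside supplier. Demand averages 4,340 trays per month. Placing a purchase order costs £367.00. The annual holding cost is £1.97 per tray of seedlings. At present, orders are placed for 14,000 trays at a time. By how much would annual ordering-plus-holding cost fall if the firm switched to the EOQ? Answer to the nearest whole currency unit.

Extra cost ≈ £6,477 per year

Annual demand D = 4,340 × 12 = 52,080.
EOQ = √(2DS/H) = √(2 × 52,080 × 367 / 1.97) ≈ 4405.05.
Cost at Q* = (D/Q*)S + (Q*/2)H = √(2DSH) ≈ £8,677.94.
Cost at Q = 14,000: (52,080/14,000)×367 + (14,000/2)×1.97 = £1,365.24 + £13,790.00 = £15,155.24.
Excess = £15,155.24 − £8,677.94 = £6,477.30.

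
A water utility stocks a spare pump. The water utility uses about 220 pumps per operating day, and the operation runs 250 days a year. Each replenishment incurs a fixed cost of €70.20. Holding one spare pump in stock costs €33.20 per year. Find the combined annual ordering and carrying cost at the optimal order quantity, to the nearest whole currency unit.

Annual demand D = 220 × 250 = 55,000.
The optimal lot size = √(2DS/H) = √(2 × 55,000 × 70.2 / 33.2) ≈ 482.28.
At the optimum the two cost components are equal, so total cost = 2·(Q*/2)H = Q*·H.
Minimum total = √(2DSH) = √(2 × 55,000 × 70.2 × 33.2) ≈ 16011.571.

TC* ≈ €16,012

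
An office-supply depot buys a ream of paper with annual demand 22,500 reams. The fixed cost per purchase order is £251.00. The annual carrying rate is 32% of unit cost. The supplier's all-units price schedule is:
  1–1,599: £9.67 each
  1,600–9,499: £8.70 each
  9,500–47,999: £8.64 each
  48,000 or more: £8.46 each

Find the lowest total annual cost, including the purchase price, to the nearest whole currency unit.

Holding cost per unit per year at price C is H = 0.32·C.
For each price level, check whether its EOQ is feasible; otherwise the best quantity at that price is the breakpoint.
Tier 1 (£9.67): EOQ = 1910.5 exceeds tier's upper bound 1599, so this tier is dominated.
EOQ at £8.70 = 2014.2 (feasible in tier 2): TC = 22,500×£8.70 + (22,500/2014.2)×251 + (2014.2/2)×0.32×£8.70 = £201,357.61.
EOQ at £8.64 = 2021.2 < 9500, so use break Q=9500: TC = 22,500×£8.64 + (22,500/9500.0)×251 + (9500.0/2)×0.32×£8.64 = £208,127.27.
EOQ at £8.46 = 2042.6 < 48000, so use break Q=48000: TC = 22,500×£8.46 + (22,500/48000.0)×251 + (48000.0/2)×0.32×£8.46 = £255,440.46.
Lowest total cost among the candidates is at Q = 2014.2.

TC* ≈ £201,358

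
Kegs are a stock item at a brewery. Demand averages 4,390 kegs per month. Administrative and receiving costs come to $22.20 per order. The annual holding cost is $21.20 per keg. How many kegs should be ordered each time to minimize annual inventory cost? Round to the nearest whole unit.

Q* ≈ 332 kegs

Annual demand D = 4,390 × 12 = 52,680.
EOQ = √(2DS / H) = √(2 × 52,680 × 22.2 / 21.2).
= √(2,338,992 / 21.2) = √110,329.8113 ≈ 332.159.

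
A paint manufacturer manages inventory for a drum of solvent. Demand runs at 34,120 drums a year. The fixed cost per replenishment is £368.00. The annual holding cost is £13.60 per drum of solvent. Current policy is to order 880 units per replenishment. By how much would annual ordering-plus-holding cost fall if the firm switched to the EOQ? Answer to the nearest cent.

Extra cost ≈ £1,771.90 per year

EOQ = √(2DS/H) = √(2 × 34,120 × 368 / 13.6) ≈ 1358.86.
Cost at Q* = (D/Q*)S + (Q*/2)H = √(2DSH) ≈ £18,480.46.
Cost at Q = 880: (34,120/880)×368 + (880/2)×13.6 = £14,268.36 + £5,984.00 = £20,252.36.
Excess = £20,252.36 − £18,480.46 = £1,771.90.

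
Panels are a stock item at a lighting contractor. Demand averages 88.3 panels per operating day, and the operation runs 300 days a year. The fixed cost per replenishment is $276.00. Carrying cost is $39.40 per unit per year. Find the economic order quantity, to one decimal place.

Q* ≈ 609.2 panels

Annual demand D = 88.3 × 300 = 26,490.
EOQ = √(2DS / H) = √(2 × 26,490 × 276 / 39.4).
= √(14,622,480 / 39.4) = √371,128.934 ≈ 609.204.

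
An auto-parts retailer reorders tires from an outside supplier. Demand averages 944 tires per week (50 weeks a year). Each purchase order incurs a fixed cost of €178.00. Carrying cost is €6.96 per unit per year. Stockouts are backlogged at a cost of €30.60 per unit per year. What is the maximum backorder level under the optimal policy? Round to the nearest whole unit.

S* ≈ 319 tires

Annual demand D = 944 × 50 = 47,200.
With planned backorders, Q* = √(2DS/H) · √((H+B)/B).
√(2DS/H) = √(2 × 47,200 × 178 / 6.96) = 1553.787.
√((H+B)/B) = √((6.96+30.6)/30.6) = 1.1079.
Q* ≈ 1721.446.
S* = Q* · H/(H+B) = 1721.446 × 6.96/37.56 ≈ 318.990.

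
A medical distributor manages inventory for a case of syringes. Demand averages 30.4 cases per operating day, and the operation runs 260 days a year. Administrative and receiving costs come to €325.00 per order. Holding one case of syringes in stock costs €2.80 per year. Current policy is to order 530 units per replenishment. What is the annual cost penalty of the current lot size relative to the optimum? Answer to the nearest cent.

Annual demand D = 30.4 × 260 = 7,904.
EOQ = √(2DS/H) = √(2 × 7,904 × 325 / 2.8) ≈ 1354.57.
Cost at Q* = (D/Q*)S + (Q*/2)H = √(2DSH) ≈ €3,792.79.
Cost at Q = 530: (7,904/530)×325 + (530/2)×2.8 = €4,846.79 + €742.00 = €5,588.79.
Excess = €5,588.79 − €3,792.79 = €1,796.00.

Extra cost ≈ €1,796.00 per year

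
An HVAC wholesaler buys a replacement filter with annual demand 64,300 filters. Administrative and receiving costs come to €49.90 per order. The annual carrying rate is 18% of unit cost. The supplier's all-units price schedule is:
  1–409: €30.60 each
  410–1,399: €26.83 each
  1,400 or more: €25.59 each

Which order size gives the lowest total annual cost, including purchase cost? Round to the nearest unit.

Q* ≈ 1,400 filters

Holding cost per unit per year at price C is H = 0.18·C.
For each price level, check whether its EOQ is feasible; otherwise the best quantity at that price is the breakpoint.
Tier 1 (€30.60): EOQ = 1079.4 exceeds tier's upper bound 409, so this tier is dominated.
EOQ at €26.83 = 1152.7 (feasible in tier 2): TC = 64,300×€26.83 + (64,300/1152.7)×49.9 + (1152.7/2)×0.18×€26.83 = €1,730,735.95.
EOQ at €25.59 = 1180.3 < 1400, so use break Q=1400: TC = 64,300×€25.59 + (64,300/1400.0)×49.9 + (1400.0/2)×0.18×€25.59 = €1,650,953.18.
Lowest total cost is €1,650,953.18 at Q = 1400.0.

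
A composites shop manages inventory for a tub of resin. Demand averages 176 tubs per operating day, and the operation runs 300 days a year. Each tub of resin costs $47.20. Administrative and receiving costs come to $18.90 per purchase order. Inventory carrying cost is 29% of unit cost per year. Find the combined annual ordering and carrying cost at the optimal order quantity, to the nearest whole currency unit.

Annual demand D = 176 × 300 = 52,800.
Holding cost H = 0.29 × $47.20 = $13.6880 per unit per year.
EOQ = √(2DS/H) = √(2 × 52,800 × 18.9 / 13.688) ≈ 381.85.
At the optimum the two cost components are equal, so total cost = 2·(Q*/2)H = Q*·H.
Minimum total = √(2DSH) = √(2 × 52,800 × 18.9 × 13.688) ≈ 5226.764.

TC* ≈ $5,227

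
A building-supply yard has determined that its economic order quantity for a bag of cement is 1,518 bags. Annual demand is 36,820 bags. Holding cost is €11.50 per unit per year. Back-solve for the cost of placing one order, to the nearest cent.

The basic EOQ model gives Q* = √(2DS/H); rearrange for the unknown.
From Q* = √(2DS/H): S = Q*²H / (2D) = 1,518² × 11.5 / (2 × 36,820) = 359.8551.

S ≈ €359.86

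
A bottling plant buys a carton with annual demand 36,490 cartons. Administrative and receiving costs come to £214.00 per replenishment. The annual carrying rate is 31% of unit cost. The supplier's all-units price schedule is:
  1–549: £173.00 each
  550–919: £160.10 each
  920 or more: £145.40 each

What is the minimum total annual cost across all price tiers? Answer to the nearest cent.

TC* ≈ £5,334,867.93

Holding cost per unit per year at price C is H = 0.31·C.
Evaluate total cost at each tier's feasible EOQ or, if the EOQ is below the tier, at the tier's minimum quantity.
EOQ at £173.00 = 539.6 (feasible in tier 1): TC = 36,490×£173.00 + (36,490/539.6)×214 + (539.6/2)×0.31×£173.00 = £6,341,710.95.
EOQ at £160.10 = 561.0 (feasible in tier 2): TC = 36,490×£160.10 + (36,490/561.0)×214 + (561.0/2)×0.31×£160.10 = £5,869,890.03.
EOQ at £145.40 = 588.6 < 920, so use break Q=920: TC = 36,490×£145.40 + (36,490/920.0)×214 + (920.0/2)×0.31×£145.40 = £5,334,867.93.
Lowest total cost among the candidates is at Q = 920.0.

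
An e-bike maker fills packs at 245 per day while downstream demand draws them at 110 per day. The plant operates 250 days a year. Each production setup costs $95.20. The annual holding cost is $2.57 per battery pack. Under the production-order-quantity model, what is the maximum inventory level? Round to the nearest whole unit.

I_max ≈ 1,060 packs

Annual demand D = 110 × 250 = 27,500.
Production build-up factor (1 − d/p) = 1 − 110/245 = 0.5510.
Q* = √(2DS / (H(1 − d/p))) = √(2 × 27,500 × 95.2 / (2.57 × 0.5510)).
= √(5,236,000 / 1.4161) ≈ 1922.868.
Maximum inventory = Q*(1 − d/p) = 1922.868 × 0.5510 ≈ 1059.539.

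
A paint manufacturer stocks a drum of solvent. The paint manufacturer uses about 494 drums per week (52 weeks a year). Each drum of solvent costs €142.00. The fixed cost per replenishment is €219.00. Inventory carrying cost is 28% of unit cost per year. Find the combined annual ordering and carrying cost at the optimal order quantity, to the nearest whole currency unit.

TC* ≈ €21,151

Annual demand D = 494 × 52 = 25,688.
Holding cost H = 0.28 × €142.00 = €39.7600 per unit per year.
Q* = √(2DS/H) = √(2 × 25,688 × 219 / 39.76) ≈ 531.96.
At the optimum the two cost components are equal, so total cost = 2·(Q*/2)H = Q*·H.
Minimum total = √(2DSH) = √(2 × 25,688 × 219 × 39.76) ≈ 21150.731.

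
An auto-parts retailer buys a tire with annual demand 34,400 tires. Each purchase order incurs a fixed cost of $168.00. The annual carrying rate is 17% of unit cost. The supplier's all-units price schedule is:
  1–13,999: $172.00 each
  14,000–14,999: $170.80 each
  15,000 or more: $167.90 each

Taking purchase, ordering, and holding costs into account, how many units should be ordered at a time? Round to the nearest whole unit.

Holding cost per unit per year at price C is H = 0.17·C.
Evaluate total cost at each tier's feasible EOQ or, if the EOQ is below the tier, at the tier's minimum quantity.
EOQ at $172.00 = 628.7 (feasible in tier 1): TC = 34,400×$172.00 + (34,400/628.7)×168 + (628.7/2)×0.17×$172.00 = $5,935,183.90.
EOQ at $170.80 = 630.9 < 14000, so use break Q=14000: TC = 34,400×$170.80 + (34,400/14000.0)×168 + (14000.0/2)×0.17×$170.80 = $6,079,184.80.
EOQ at $167.90 = 636.4 < 15000, so use break Q=15000: TC = 34,400×$167.90 + (34,400/15000.0)×168 + (15000.0/2)×0.17×$167.90 = $5,990,217.78.
Lowest total cost is $5,935,183.90 at Q = 628.7.

Q* ≈ 629 tires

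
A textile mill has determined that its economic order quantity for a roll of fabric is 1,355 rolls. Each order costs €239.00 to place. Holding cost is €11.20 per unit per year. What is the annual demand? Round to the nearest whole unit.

Squaring Q* = √(2DS/H) gives Q*² = 2DS/H.
From Q* = √(2DS/H): D = Q*²H / (2S) = 1,355² × 11.2 / (2 × 239) = 43019.833.

D ≈ 43,020 rolls per year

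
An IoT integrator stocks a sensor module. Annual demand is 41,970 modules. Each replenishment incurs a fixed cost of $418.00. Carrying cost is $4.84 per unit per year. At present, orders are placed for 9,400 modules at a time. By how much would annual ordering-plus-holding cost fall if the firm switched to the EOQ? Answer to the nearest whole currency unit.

Extra cost ≈ $11,583 per year

EOQ = √(2DS/H) = √(2 × 41,970 × 418 / 4.84) ≈ 2692.46.
Cost at Q* = (D/Q*)S + (Q*/2)H = √(2DSH) ≈ $13,031.53.
Cost at Q = 9,400: (41,970/9,400)×418 + (9,400/2)×4.84 = $1,866.33 + $22,748.00 = $24,614.33.
Excess = $24,614.33 − $13,031.53 = $11,582.80.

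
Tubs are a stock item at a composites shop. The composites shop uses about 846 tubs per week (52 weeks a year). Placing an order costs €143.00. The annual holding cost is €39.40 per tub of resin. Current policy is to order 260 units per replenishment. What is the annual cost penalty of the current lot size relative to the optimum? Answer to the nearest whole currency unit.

Extra cost ≈ €7,053 per year

Annual demand D = 846 × 52 = 43,992.
EOQ = √(2DS/H) = √(2 × 43,992 × 143 / 39.4) ≈ 565.10.
Cost at Q* = (D/Q*)S + (Q*/2)H = √(2DSH) ≈ €22,264.76.
Cost at Q = 260: (43,992/260)×143 + (260/2)×39.4 = €24,195.60 + €5,122.00 = €29,317.60.
Excess = €29,317.60 − €22,264.76 = €7,052.84.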